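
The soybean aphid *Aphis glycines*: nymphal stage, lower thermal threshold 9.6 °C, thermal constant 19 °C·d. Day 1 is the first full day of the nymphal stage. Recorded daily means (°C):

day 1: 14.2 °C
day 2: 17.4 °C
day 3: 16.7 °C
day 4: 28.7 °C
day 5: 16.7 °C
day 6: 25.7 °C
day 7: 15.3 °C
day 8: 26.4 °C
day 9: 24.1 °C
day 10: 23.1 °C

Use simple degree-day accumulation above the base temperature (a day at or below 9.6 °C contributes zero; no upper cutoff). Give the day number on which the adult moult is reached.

day 3

Daily DD above 9.6 °C: 4.6, 7.8, 7.1, 19.1, 7.1, 16.1, 5.7, 16.8, 14.5, 13.5.
Cumulative: 4.6, 12.4, 19.5, 38.6, 45.7, 61.8, 67.5, 84.3, 98.8, 112.3.
The total first reaches 19 DD on day 3.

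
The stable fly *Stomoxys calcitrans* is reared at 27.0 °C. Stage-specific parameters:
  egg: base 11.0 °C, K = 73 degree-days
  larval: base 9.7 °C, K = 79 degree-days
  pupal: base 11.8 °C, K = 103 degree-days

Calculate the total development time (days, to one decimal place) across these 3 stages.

15.9 days

egg: 73 / (27.0 − 11.0) = 73 / 16.0 = 4.562 d.
larval: 79 / (27.0 − 9.7) = 79 / 17.3 = 4.566 d.
pupal: 103 / (27.0 − 11.8) = 103 / 15.2 = 6.776 d.
Sum = 15.905 ≈ 15.9 days.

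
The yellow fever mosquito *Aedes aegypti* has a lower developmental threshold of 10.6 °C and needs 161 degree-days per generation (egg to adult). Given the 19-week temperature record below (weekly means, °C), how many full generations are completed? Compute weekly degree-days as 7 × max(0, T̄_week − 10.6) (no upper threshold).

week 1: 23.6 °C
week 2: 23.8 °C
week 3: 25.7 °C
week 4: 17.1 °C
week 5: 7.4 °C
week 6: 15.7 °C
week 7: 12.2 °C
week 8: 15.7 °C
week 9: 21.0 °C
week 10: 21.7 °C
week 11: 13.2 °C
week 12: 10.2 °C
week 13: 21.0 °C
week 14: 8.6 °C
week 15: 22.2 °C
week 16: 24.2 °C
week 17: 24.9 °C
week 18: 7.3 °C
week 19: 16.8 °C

6 generations

Weekly DD (7 × max(0, T̄ − 10.6)): 91.0, 92.4, 105.7, 45.5, 0.0, 35.7, 11.2, 35.7, 72.8, 77.7, 18.2, 0.0, 72.8, 0.0, 81.2, 95.2, 100.1, 0.0, 43.4.
Season total = 978.6 DD.
Complete generations = ⌊978.6 / 161⌋ = 6.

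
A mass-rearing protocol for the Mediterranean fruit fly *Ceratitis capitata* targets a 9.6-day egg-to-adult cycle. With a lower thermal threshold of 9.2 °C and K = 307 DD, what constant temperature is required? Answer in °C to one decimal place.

Required daily accumulation = 307 / 9.6 = 31.979 DD/day.
T = T_base + 31.979 = 9.2 + 31.979 = 41.179 ≈ 41.2 °C.

41.2 °C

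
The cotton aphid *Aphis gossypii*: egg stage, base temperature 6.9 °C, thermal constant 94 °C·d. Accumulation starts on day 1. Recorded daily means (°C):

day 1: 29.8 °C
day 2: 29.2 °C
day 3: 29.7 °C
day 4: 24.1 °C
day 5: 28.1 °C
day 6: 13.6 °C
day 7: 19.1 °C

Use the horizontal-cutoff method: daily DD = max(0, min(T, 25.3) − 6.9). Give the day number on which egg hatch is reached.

day 6

Daily DD above 6.9 °C (capped at 18.4): 18.4, 18.4, 18.4, 17.2, 18.4, 6.7, 12.2.
Cumulative: 18.4, 36.8, 55.2, 72.4, 90.8, 97.5, 109.7.
The total first reaches 94 DD on day 6.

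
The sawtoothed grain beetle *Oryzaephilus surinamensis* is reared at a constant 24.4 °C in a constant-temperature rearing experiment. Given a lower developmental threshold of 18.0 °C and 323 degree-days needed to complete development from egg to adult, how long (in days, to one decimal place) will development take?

Daily accumulation = 24.4 − 18.0 = 6.4 DD/day.
Duration = 323 / 6.4 = 50.469 ≈ 50.5 days.

50.5 days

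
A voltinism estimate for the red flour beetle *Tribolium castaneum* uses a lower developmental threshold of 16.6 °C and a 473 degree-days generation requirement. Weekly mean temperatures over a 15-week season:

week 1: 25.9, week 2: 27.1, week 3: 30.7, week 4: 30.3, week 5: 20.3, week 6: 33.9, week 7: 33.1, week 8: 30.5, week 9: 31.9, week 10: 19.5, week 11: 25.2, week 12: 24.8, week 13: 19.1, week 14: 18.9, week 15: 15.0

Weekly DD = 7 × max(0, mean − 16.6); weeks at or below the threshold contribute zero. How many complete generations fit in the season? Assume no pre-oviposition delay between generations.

2 generations

Weekly DD (7 × max(0, T̄ − 16.6)): 65.1, 73.5, 98.7, 95.9, 25.9, 121.1, 115.5, 97.3, 107.1, 20.3, 60.2, 57.4, 17.5, 16.1, 0.0.
Season total = 971.6 DD.
Complete generations = ⌊971.6 / 473⌋ = 2.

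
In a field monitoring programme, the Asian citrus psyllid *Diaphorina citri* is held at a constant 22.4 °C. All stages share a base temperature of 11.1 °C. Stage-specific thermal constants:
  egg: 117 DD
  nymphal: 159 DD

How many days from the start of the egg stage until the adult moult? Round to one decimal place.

Daily accumulation at 22.4 °C = 22.4 − 11.1 = 11.3 DD/day.
Total K = 117 + 159 = 276 DD.
Total duration = 276 / 11.3 = 24.425 ≈ 24.4 days.

24.4 days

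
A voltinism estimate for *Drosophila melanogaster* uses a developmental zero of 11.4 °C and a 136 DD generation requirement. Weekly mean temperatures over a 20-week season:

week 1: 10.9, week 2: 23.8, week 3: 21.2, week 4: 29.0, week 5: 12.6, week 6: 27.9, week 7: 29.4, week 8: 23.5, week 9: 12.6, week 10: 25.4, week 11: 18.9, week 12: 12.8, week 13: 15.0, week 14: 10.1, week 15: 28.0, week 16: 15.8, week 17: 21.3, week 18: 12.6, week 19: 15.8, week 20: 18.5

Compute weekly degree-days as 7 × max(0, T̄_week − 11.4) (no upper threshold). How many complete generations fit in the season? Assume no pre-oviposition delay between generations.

8 generations

Weekly DD (7 × max(0, T̄ − 11.4)): 0.0, 86.8, 68.6, 123.2, 8.4, 115.5, 126.0, 84.7, 8.4, 98.0, 52.5, 9.8, 25.2, 0.0, 116.2, 30.8, 69.3, 8.4, 30.8, 49.7.
Season total = 1112.3 DD.
Complete generations = ⌊1112.3 / 136⌋ = 8.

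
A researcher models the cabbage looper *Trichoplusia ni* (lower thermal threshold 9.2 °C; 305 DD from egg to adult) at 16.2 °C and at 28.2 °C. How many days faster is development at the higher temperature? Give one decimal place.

At 16.2 °C: 305 / (16.2 − 9.2) = 305 / 7.0 = 43.571 d.
At 28.2 °C: 305 / (28.2 − 9.2) = 305 / 19.0 = 16.053 d.
Difference = |43.571 − 16.053| = 27.519 ≈ 27.5 days.

27.5 days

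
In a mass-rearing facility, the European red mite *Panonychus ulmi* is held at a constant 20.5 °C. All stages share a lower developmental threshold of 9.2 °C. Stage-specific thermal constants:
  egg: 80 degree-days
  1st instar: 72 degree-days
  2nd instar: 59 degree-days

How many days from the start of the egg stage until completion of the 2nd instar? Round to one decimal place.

18.7 days

Daily accumulation at 20.5 °C = 20.5 − 9.2 = 11.3 DD/day.
Total K = 80 + 72 + 59 = 211 DD.
Total duration = 211 / 11.3 = 18.673 ≈ 18.7 days.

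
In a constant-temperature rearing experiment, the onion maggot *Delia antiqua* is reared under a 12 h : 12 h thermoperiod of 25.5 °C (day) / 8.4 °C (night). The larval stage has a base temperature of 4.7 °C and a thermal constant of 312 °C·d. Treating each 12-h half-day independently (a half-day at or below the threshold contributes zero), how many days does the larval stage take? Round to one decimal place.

Day half: max(0, 25.5 − 4.7) × 0.5 = 20.8 × 0.5 = 10.40 DD.
Night half: max(0, 8.4 − 4.7) × 0.5 = 3.7 × 0.5 = 1.85 DD.
Per 24 h: 12.25 DD/day.
Duration = 312 / 12.25 = 25.469 ≈ 25.5 days.

25.5 days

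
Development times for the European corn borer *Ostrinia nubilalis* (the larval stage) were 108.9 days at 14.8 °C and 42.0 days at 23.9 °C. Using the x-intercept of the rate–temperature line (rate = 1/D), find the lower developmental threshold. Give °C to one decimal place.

9.1 °C

Under the model K = D·(T − T_b), so D₁·(T₁ − T_b) = D₂·(T₂ − T_b).
108.9·(14.8 − T_b) = 42.0·(23.9 − T_b)
T_b = (108.9·14.8 − 42.0·23.9) / (108.9 − 42.0) = 607.92 / 66.9 = 9.087 °C ≈ 9.1 °C.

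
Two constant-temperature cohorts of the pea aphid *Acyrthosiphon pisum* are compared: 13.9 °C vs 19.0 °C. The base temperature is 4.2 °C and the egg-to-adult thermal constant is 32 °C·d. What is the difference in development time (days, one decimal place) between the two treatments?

At 13.9 °C: 32 / (13.9 − 4.2) = 32 / 9.7 = 3.299 d.
At 19.0 °C: 32 / (19.0 − 4.2) = 32 / 14.8 = 2.162 d.
Difference = |3.299 − 2.162| = 1.137 ≈ 1.1 days.

1.1 days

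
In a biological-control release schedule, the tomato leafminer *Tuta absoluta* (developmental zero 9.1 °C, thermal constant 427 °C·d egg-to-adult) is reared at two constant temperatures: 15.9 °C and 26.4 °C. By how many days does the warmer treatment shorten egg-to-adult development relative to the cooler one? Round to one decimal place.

At 15.9 °C: 427 / (15.9 − 9.1) = 427 / 6.8 = 62.794 d.
At 26.4 °C: 427 / (26.4 − 9.1) = 427 / 17.3 = 24.682 d.
Difference = |62.794 − 24.682| = 38.112 ≈ 38.1 days.

38.1 days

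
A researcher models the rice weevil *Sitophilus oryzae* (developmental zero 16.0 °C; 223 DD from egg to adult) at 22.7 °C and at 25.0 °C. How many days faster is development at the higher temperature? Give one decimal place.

At 22.7 °C: 223 / (22.7 − 16.0) = 223 / 6.7 = 33.284 d.
At 25.0 °C: 223 / (25.0 − 16.0) = 223 / 9.0 = 24.778 d.
Difference = |33.284 − 24.778| = 8.506 ≈ 8.5 days.

8.5 days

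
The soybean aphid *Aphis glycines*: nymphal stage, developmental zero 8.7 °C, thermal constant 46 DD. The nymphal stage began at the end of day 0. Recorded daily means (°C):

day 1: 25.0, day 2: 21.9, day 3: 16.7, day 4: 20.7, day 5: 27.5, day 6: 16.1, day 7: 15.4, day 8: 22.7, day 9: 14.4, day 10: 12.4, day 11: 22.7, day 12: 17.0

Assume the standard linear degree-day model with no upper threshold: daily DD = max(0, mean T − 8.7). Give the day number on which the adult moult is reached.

Daily DD above 8.7 °C: 16.3, 13.2, 8.0, 12.0, 18.8, 7.4, 6.7, 14.0, 5.7, 3.7, 14.0, 8.3.
Cumulative: 16.3, 29.5, 37.5, 49.5, 68.3, 75.7, 82.4, 96.4, 102.1, 105.8, 119.8, 128.1.
The total first reaches 46 DD on day 4.

day 4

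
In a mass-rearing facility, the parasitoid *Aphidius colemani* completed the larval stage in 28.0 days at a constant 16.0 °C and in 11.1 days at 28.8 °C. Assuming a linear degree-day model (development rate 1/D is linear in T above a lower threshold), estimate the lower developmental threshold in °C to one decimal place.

7.6 °C

Equal thermal constants: D₁(T₁ − T_b) = D₂(T₂ − T_b).
28.0·(16.0 − T_b) = 11.1·(28.8 − T_b)
T_b = (28.0·16.0 − 11.1·28.8) / (28.0 − 11.1) = 128.32 / 16.9 = 7.593 °C ≈ 7.6 °C.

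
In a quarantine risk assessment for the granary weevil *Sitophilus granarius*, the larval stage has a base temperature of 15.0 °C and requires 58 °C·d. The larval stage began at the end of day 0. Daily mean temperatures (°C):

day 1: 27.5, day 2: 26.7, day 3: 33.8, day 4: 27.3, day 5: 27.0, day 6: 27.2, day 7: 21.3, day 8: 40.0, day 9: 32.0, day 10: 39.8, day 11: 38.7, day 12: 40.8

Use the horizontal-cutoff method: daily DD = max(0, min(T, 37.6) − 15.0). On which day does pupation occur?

day 5

Daily DD above 15.0 °C (capped at 22.6): 12.5, 11.7, 18.8, 12.3, 12.0, 12.2, 6.3, 22.6, 17.0, 22.6, 22.6, 22.6.
Cumulative: 12.5, 24.2, 43.0, 55.3, 67.3, 79.5, 85.8, 108.4, 125.4, 148.0, 170.6, 193.2.
The total first reaches 58 DD on day 5.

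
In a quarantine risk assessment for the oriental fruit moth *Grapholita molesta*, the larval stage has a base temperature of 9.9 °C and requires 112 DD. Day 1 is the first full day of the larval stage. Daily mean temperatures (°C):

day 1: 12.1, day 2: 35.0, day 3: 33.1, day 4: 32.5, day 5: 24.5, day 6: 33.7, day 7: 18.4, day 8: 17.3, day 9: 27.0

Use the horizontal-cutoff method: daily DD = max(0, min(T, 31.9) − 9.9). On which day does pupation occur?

Daily DD above 9.9 °C (capped at 22.0): 2.2, 22.0, 22.0, 22.0, 14.6, 22.0, 8.5, 7.4, 17.1.
Cumulative: 2.2, 24.2, 46.2, 68.2, 82.8, 104.8, 113.3, 120.7, 137.8.
The total first reaches 112 DD on day 7.

day 7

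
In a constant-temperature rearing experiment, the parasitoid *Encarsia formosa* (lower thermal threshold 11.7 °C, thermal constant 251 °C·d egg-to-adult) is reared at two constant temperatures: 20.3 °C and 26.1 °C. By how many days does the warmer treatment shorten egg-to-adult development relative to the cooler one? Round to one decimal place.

At 20.3 °C: 251 / (20.3 − 11.7) = 251 / 8.6 = 29.186 d.
At 26.1 °C: 251 / (26.1 − 11.7) = 251 / 14.4 = 17.431 d.
Difference = |29.186 − 17.431| = 11.755 ≈ 11.8 days.

11.8 days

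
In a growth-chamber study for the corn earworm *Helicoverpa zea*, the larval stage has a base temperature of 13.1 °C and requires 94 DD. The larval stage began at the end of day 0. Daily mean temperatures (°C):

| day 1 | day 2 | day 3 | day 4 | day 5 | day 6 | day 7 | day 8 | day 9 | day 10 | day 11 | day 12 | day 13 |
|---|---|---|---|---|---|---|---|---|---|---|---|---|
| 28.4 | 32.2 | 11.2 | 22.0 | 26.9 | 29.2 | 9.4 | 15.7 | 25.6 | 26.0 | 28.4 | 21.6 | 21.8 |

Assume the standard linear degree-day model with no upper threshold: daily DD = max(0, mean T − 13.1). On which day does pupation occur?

Daily DD above 13.1 °C: 15.3, 19.1, 0.0, 8.9, 13.8, 16.1, 0.0, 2.6, 12.5, 12.9, 15.3, 8.5, 8.7.
Cumulative: 15.3, 34.4, 34.4, 43.3, 57.1, 73.2, 73.2, 75.8, 88.3, 101.2, 116.5, 125.0, 133.7.
The total first reaches 94 DD on day 10.

day 10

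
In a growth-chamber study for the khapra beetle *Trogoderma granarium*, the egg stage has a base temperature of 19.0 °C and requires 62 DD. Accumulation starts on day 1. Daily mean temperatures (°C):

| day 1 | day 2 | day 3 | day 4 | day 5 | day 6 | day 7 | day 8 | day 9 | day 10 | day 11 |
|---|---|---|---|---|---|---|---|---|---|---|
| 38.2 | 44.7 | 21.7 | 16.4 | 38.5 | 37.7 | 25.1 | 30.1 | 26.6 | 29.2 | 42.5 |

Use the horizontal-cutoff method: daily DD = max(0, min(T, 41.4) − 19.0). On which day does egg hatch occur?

day 5

Daily DD above 19.0 °C (capped at 22.4): 19.2, 22.4, 2.7, 0.0, 19.5, 18.7, 6.1, 11.1, 7.6, 10.2, 22.4.
Cumulative: 19.2, 41.6, 44.3, 44.3, 63.8, 82.5, 88.6, 99.7, 107.3, 117.5, 139.9.
The total first reaches 62 DD on day 5.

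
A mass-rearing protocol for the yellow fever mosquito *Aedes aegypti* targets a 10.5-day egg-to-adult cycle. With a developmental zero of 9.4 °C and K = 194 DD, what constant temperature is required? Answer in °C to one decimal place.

Required daily accumulation = 194 / 10.5 = 18.476 DD/day.
T = T_base + 18.476 = 9.4 + 18.476 = 27.876 ≈ 27.9 °C.

27.9 °C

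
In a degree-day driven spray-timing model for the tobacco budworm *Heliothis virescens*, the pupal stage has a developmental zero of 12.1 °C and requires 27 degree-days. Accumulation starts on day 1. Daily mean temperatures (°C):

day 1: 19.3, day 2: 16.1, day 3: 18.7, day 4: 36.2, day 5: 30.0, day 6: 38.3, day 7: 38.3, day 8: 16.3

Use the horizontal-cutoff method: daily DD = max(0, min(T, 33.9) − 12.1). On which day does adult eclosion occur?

day 4

Daily DD above 12.1 °C (capped at 21.8): 7.2, 4.0, 6.6, 21.8, 17.9, 21.8, 21.8, 4.2.
Cumulative: 7.2, 11.2, 17.8, 39.6, 57.5, 79.3, 101.1, 105.3.
The total first reaches 27 DD on day 4.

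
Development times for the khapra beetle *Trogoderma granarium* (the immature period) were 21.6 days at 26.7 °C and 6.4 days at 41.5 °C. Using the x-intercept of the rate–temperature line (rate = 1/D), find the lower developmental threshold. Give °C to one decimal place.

Linear rate model ⇒ the product D·(T − T_b) is constant across temperatures.
21.6·(26.7 − T_b) = 6.4·(41.5 − T_b)
T_b = (21.6·26.7 − 6.4·41.5) / (21.6 − 6.4) = 311.12 / 15.2 = 20.468 °C ≈ 20.5 °C.

20.5 °C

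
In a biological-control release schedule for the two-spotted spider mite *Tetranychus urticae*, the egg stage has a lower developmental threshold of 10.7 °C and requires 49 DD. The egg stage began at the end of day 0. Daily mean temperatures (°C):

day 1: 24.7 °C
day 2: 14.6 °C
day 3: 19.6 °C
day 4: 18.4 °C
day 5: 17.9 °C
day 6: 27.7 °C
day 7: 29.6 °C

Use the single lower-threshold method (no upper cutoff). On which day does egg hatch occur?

Daily DD above 10.7 °C: 14.0, 3.9, 8.9, 7.7, 7.2, 17.0, 18.9.
Cumulative: 14.0, 17.9, 26.8, 34.5, 41.7, 58.7, 77.6.
The total first reaches 49 DD on day 6.

day 6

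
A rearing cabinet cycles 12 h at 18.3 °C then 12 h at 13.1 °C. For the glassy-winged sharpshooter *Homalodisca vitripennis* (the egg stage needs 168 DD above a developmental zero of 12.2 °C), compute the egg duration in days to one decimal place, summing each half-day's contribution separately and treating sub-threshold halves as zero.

48.0 days

Day half: max(0, 18.3 − 12.2) × 0.5 = 6.1 × 0.5 = 3.05 DD.
Night half: max(0, 13.1 − 12.2) × 0.5 = 0.9 × 0.5 = 0.45 DD.
Per 24 h: 3.50 DD/day.
Duration = 168 / 3.50 = 48.000 ≈ 48.0 days.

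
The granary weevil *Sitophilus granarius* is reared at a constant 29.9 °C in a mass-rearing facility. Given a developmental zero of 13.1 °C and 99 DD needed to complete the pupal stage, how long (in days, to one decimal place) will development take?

5.9 days

Daily accumulation = 29.9 − 13.1 = 16.8 DD/day.
Duration = 99 / 16.8 = 5.893 ≈ 5.9 days.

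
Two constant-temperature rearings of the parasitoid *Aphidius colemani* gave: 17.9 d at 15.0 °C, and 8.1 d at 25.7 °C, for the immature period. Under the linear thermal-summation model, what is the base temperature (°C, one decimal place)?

6.2 °C

Linear rate model ⇒ the product D·(T − T_b) is constant across temperatures.
17.9·(15.0 − T_b) = 8.1·(25.7 − T_b)
T_b = (17.9·15.0 − 8.1·25.7) / (17.9 − 8.1) = 60.33 / 9.8 = 6.156 °C ≈ 6.2 °C.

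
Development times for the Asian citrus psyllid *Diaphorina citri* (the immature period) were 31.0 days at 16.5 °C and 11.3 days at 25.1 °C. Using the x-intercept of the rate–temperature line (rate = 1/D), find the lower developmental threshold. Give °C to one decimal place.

11.6 °C

Equal thermal constants: D₁(T₁ − T_b) = D₂(T₂ − T_b).
31.0·(16.5 − T_b) = 11.3·(25.1 − T_b)
T_b = (31.0·16.5 − 11.3·25.1) / (31.0 − 11.3) = 227.87 / 19.7 = 11.567 °C ≈ 11.6 °C.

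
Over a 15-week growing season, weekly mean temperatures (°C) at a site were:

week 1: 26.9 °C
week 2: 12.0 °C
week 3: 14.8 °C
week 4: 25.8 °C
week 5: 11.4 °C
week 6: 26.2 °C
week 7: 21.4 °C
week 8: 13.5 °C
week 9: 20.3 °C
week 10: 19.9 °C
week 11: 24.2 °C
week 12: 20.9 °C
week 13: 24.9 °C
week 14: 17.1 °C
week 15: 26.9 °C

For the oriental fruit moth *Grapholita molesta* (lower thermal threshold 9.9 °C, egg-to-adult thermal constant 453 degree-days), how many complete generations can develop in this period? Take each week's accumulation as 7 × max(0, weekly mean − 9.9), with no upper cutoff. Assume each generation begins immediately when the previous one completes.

Weekly DD (7 × max(0, T̄ − 9.9)): 119.0, 14.7, 34.3, 111.3, 10.5, 114.1, 80.5, 25.2, 72.8, 70.0, 100.1, 77.0, 105.0, 50.4, 119.0.
Season total = 1103.9 DD.
Complete generations = ⌊1103.9 / 453⌋ = 2.

2 generations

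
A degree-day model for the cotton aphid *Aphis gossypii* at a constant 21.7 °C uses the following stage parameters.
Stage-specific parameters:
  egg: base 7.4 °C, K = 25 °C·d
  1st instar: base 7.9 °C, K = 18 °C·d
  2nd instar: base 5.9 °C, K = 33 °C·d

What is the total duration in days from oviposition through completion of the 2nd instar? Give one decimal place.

egg: 25 / (21.7 − 7.4) = 25 / 14.3 = 1.748 d.
1st instar: 18 / (21.7 − 7.9) = 18 / 13.8 = 1.304 d.
2nd instar: 33 / (21.7 − 5.9) = 33 / 15.8 = 2.089 d.
Sum = 5.141 ≈ 5.1 days.

5.1 days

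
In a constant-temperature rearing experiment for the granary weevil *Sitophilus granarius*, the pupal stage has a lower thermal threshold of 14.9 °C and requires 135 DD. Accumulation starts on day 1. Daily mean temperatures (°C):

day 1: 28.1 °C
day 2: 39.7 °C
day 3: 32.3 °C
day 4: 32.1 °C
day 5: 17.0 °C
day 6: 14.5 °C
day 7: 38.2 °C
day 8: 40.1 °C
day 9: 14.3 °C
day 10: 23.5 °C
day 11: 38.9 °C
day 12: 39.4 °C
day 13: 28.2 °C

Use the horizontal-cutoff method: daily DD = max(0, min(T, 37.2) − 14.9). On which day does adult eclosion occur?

Daily DD above 14.9 °C (capped at 22.3): 13.2, 22.3, 17.4, 17.2, 2.1, 0.0, 22.3, 22.3, 0.0, 8.6, 22.3, 22.3, 13.3.
Cumulative: 13.2, 35.5, 52.9, 70.1, 72.2, 72.2, 94.5, 116.8, 116.8, 125.4, 147.7, 170.0, 183.3.
The total first reaches 135 DD on day 11.

day 11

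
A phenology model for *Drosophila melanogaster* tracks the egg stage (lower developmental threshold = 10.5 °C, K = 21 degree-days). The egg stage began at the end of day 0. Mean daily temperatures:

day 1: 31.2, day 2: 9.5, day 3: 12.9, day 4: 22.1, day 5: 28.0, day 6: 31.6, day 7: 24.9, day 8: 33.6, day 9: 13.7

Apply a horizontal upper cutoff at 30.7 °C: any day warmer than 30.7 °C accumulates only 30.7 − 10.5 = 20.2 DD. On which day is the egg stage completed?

day 3

Daily DD above 10.5 °C (capped at 20.2): 20.2, 0.0, 2.4, 11.6, 17.5, 20.2, 14.4, 20.2, 3.2.
Cumulative: 20.2, 20.2, 22.6, 34.2, 51.7, 71.9, 86.3, 106.5, 109.7.
The total first reaches 21 DD on day 3.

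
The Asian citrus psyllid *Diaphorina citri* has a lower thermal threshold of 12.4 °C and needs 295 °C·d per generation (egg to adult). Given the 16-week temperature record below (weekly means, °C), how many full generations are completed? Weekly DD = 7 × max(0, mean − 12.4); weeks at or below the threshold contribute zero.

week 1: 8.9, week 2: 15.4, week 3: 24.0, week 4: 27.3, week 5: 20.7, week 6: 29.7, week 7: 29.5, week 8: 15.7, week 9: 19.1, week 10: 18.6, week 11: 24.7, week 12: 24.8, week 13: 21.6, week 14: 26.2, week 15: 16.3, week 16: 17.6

3 generations

Weekly DD (7 × max(0, T̄ − 12.4)): 0.0, 21.0, 81.2, 104.3, 58.1, 121.1, 119.7, 23.1, 46.9, 43.4, 86.1, 86.8, 64.4, 96.6, 27.3, 36.4.
Season total = 1016.4 DD.
Complete generations = ⌊1016.4 / 295⌋ = 3.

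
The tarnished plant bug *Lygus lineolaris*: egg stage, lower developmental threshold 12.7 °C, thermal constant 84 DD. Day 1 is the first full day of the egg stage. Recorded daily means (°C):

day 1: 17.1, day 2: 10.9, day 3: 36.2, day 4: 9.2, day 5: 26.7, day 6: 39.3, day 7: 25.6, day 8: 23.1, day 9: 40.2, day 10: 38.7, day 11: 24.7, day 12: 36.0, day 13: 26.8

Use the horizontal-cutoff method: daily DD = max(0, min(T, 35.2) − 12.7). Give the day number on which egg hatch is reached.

Daily DD above 12.7 °C (capped at 22.5): 4.4, 0.0, 22.5, 0.0, 14.0, 22.5, 12.9, 10.4, 22.5, 22.5, 12.0, 22.5, 14.1.
Cumulative: 4.4, 4.4, 26.9, 26.9, 40.9, 63.4, 76.3, 86.7, 109.2, 131.7, 143.7, 166.2, 180.3.
The total first reaches 84 DD on day 8.

day 8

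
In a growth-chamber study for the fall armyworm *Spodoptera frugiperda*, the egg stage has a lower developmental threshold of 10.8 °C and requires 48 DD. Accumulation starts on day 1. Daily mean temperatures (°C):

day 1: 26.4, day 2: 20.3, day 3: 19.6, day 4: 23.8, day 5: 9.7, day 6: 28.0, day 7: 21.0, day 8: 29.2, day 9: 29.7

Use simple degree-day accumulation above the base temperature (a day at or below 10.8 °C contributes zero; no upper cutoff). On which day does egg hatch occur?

day 6

Daily DD above 10.8 °C: 15.6, 9.5, 8.8, 13.0, 0.0, 17.2, 10.2, 18.4, 18.9.
Cumulative: 15.6, 25.1, 33.9, 46.9, 46.9, 64.1, 74.3, 92.7, 111.6.
The total first reaches 48 DD on day 6.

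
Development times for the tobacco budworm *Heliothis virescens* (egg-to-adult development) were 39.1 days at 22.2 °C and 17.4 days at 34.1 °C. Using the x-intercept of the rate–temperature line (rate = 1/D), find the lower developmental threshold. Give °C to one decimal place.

12.7 °C

Equal thermal constants: D₁(T₁ − T_b) = D₂(T₂ − T_b).
39.1·(22.2 − T_b) = 17.4·(34.1 − T_b)
T_b = (39.1·22.2 − 17.4·34.1) / (39.1 − 17.4) = 274.68 / 21.7 = 12.658 °C ≈ 12.7 °C.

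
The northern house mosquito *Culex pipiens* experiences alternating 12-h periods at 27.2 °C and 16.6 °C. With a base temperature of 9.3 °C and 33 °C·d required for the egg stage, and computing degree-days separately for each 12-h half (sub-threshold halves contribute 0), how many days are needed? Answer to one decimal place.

2.6 days

Day half: max(0, 27.2 − 9.3) × 0.5 = 17.9 × 0.5 = 8.95 DD.
Night half: max(0, 16.6 − 9.3) × 0.5 = 7.3 × 0.5 = 3.65 DD.
Per 24 h: 12.60 DD/day.
Duration = 33 / 12.60 = 2.619 ≈ 2.6 days.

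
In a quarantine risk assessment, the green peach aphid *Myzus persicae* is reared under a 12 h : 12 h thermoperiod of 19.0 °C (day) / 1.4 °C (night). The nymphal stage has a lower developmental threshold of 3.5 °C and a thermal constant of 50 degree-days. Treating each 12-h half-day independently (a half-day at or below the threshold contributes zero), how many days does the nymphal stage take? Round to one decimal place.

6.5 days

Day half: max(0, 19.0 − 3.5) × 0.5 = 15.5 × 0.5 = 7.75 DD.
Night half: max(0, 1.4 − 3.5) × 0.5 = 0.0 × 0.5 = 0.00 DD.
Per 24 h: 7.75 DD/day.
Duration = 50 / 7.75 = 6.452 ≈ 6.5 days.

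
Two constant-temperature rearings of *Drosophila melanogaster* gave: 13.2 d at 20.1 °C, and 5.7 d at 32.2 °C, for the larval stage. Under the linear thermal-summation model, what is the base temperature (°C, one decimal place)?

10.9 °C

Equal thermal constants: D₁(T₁ − T_b) = D₂(T₂ − T_b).
13.2·(20.1 − T_b) = 5.7·(32.2 − T_b)
T_b = (13.2·20.1 − 5.7·32.2) / (13.2 − 5.7) = 81.78 / 7.5 = 10.904 °C ≈ 10.9 °C.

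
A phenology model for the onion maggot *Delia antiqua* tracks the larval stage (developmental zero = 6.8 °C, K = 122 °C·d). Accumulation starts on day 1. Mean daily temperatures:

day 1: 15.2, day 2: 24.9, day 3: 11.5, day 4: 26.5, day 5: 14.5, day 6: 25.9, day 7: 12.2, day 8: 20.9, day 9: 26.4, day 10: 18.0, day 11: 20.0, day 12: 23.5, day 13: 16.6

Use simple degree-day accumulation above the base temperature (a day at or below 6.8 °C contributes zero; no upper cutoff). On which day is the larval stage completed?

Daily DD above 6.8 °C: 8.4, 18.1, 4.7, 19.7, 7.7, 19.1, 5.4, 14.1, 19.6, 11.2, 13.2, 16.7, 9.8.
Cumulative: 8.4, 26.5, 31.2, 50.9, 58.6, 77.7, 83.1, 97.2, 116.8, 128.0, 141.2, 157.9, 167.7.
The total first reaches 122 DD on day 10.

day 10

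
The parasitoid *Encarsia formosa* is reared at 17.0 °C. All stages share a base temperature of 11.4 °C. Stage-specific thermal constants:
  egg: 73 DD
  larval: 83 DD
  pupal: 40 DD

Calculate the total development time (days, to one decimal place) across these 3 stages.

35.0 days

Daily accumulation at 17.0 °C = 17.0 − 11.4 = 5.6 DD/day.
Total K = 73 + 83 + 40 = 196 DD.
Total duration = 196 / 5.6 = 35.000 ≈ 35.0 days.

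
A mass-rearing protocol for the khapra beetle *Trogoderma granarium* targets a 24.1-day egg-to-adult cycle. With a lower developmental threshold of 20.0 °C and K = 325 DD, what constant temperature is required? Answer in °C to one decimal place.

33.5 °C

Required daily accumulation = 325 / 24.1 = 13.485 DD/day.
T = T_base + 13.485 = 20.0 + 13.485 = 33.485 ≈ 33.5 °C.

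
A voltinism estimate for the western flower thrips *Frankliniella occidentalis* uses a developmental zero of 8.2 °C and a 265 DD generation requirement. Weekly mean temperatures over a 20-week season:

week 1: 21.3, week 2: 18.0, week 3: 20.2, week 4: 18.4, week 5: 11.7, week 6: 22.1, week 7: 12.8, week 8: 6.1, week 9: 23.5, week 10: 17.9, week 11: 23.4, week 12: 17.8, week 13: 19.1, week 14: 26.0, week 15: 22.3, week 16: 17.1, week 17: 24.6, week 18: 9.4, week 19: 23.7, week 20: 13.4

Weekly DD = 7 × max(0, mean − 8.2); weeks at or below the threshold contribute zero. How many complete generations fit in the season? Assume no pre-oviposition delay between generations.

Weekly DD (7 × max(0, T̄ − 8.2)): 91.7, 68.6, 84.0, 71.4, 24.5, 97.3, 32.2, 0.0, 107.1, 67.9, 106.4, 67.2, 76.3, 124.6, 98.7, 62.3, 114.8, 8.4, 108.5, 36.4.
Season total = 1448.3 DD.
Complete generations = ⌊1448.3 / 265⌋ = 5.

5 generations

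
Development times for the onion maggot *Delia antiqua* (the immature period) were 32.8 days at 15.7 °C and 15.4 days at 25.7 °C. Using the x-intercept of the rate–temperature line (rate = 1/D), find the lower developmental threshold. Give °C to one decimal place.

6.8 °C

Linear rate model ⇒ the product D·(T − T_b) is constant across temperatures.
32.8·(15.7 − T_b) = 15.4·(25.7 − T_b)
T_b = (32.8·15.7 − 15.4·25.7) / (32.8 − 15.4) = 119.18 / 17.4 = 6.849 °C ≈ 6.8 °C.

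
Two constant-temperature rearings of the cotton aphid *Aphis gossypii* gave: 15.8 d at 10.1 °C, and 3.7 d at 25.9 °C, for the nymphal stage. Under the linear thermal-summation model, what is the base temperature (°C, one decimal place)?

5.3 °C

Linear rate model ⇒ the product D·(T − T_b) is constant across temperatures.
15.8·(10.1 − T_b) = 3.7·(25.9 − T_b)
T_b = (15.8·10.1 − 3.7·25.9) / (15.8 − 3.7) = 63.75 / 12.1 = 5.269 °C ≈ 5.3 °C.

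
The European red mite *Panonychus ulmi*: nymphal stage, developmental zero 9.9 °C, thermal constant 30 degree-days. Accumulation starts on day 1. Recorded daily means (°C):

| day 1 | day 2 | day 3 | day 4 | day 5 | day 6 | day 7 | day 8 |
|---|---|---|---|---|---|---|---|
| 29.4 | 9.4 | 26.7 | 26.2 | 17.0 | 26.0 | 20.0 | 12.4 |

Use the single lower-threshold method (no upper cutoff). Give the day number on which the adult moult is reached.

Daily DD above 9.9 °C: 19.5, 0.0, 16.8, 16.3, 7.1, 16.1, 10.1, 2.5.
Cumulative: 19.5, 19.5, 36.3, 52.6, 59.7, 75.8, 85.9, 88.4.
The total first reaches 30 DD on day 3.

day 3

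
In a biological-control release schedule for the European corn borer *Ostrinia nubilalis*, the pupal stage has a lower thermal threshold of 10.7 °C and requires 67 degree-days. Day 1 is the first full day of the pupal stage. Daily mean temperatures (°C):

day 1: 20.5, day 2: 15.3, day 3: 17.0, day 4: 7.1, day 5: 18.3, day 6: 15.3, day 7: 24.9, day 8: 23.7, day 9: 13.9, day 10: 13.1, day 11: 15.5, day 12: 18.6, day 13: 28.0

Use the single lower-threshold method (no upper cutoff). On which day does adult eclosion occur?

day 11

Daily DD above 10.7 °C: 9.8, 4.6, 6.3, 0.0, 7.6, 4.6, 14.2, 13.0, 3.2, 2.4, 4.8, 7.9, 17.3.
Cumulative: 9.8, 14.4, 20.7, 20.7, 28.3, 32.9, 47.1, 60.1, 63.3, 65.7, 70.5, 78.4, 95.7.
The total first reaches 67 DD on day 11.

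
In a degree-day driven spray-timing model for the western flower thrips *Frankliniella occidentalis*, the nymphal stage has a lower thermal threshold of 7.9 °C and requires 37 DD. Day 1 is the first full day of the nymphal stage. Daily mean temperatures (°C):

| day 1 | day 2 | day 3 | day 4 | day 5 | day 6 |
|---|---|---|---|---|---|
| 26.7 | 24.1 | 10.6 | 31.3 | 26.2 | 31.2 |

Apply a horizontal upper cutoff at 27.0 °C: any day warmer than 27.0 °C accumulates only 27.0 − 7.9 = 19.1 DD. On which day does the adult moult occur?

Daily DD above 7.9 °C (capped at 19.1): 18.8, 16.2, 2.7, 19.1, 18.3, 19.1.
Cumulative: 18.8, 35.0, 37.7, 56.8, 75.1, 94.2.
The total first reaches 37 DD on day 3.

day 3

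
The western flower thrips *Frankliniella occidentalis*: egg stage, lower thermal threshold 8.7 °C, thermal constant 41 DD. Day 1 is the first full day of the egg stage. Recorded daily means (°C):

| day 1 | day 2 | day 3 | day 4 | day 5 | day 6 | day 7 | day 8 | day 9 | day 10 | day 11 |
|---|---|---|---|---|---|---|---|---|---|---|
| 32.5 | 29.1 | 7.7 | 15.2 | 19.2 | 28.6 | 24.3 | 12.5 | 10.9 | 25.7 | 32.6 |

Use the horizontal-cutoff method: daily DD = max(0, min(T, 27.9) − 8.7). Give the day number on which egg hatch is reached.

Daily DD above 8.7 °C (capped at 19.2): 19.2, 19.2, 0.0, 6.5, 10.5, 19.2, 15.6, 3.8, 2.2, 17.0, 19.2.
Cumulative: 19.2, 38.4, 38.4, 44.9, 55.4, 74.6, 90.2, 94.0, 96.2, 113.2, 132.4.
The total first reaches 41 DD on day 4.

day 4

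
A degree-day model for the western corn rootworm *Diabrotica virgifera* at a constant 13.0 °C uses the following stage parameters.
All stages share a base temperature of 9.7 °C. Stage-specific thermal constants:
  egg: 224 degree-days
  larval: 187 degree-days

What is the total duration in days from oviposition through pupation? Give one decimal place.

124.5 days

Daily accumulation at 13.0 °C = 13.0 − 9.7 = 3.3 DD/day.
Total K = 224 + 187 = 411 DD.
Total duration = 411 / 3.3 = 124.545 ≈ 124.5 days.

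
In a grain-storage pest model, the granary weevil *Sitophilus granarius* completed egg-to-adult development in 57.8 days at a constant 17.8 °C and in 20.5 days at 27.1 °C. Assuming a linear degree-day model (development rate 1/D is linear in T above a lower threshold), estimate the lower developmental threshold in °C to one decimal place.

Under the model K = D·(T − T_b), so D₁·(T₁ − T_b) = D₂·(T₂ − T_b).
57.8·(17.8 − T_b) = 20.5·(27.1 − T_b)
T_b = (57.8·17.8 − 20.5·27.1) / (57.8 − 20.5) = 473.29 / 37.3 = 12.689 °C ≈ 12.7 °C.

12.7 °C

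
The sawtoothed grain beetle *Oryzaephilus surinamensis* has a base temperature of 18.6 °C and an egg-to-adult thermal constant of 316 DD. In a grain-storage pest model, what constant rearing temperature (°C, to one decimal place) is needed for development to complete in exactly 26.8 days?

30.4 °C

Required daily accumulation = 316 / 26.8 = 11.791 DD/day.
T = T_base + 11.791 = 18.6 + 11.791 = 30.391 ≈ 30.4 °C.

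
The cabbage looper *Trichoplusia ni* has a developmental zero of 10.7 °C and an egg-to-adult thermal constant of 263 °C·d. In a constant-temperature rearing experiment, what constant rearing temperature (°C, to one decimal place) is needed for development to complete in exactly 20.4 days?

23.6 °C

Required daily accumulation = 263 / 20.4 = 12.892 DD/day.
T = T_base + 12.892 = 10.7 + 12.892 = 23.592 ≈ 23.6 °C.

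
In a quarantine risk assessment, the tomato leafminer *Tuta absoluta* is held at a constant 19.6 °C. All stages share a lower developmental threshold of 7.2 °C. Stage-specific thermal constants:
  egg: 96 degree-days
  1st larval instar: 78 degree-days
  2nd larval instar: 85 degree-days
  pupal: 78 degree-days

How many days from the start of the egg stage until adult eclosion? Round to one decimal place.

27.2 days

Daily accumulation at 19.6 °C = 19.6 − 7.2 = 12.4 DD/day.
Total K = 96 + 78 + 85 + 78 = 337 DD.
Total duration = 337 / 12.4 = 27.177 ≈ 27.2 days.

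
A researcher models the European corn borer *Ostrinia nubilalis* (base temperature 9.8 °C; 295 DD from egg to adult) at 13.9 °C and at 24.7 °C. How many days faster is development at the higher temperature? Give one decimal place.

52.2 days

At 13.9 °C: 295 / (13.9 − 9.8) = 295 / 4.1 = 71.951 d.
At 24.7 °C: 295 / (24.7 − 9.8) = 295 / 14.9 = 19.799 d.
Difference = |71.951 − 19.799| = 52.153 ≈ 52.2 days.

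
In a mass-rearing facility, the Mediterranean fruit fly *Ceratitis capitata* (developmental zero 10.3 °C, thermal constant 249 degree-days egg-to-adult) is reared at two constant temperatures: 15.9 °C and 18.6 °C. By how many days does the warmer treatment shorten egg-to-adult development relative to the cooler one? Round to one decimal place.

14.5 days

At 15.9 °C: 249 / (15.9 − 10.3) = 249 / 5.6 = 44.464 d.
At 18.6 °C: 249 / (18.6 − 10.3) = 249 / 8.3 = 30.000 d.
Difference = |44.464 − 30.000| = 14.464 ≈ 14.5 days.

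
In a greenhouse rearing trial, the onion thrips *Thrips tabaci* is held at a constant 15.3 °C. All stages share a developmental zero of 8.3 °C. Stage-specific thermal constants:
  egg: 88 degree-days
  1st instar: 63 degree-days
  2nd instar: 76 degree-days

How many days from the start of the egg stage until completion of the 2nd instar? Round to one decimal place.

Daily accumulation at 15.3 °C = 15.3 − 8.3 = 7.0 DD/day.
Total K = 88 + 63 + 76 = 227 DD.
Total duration = 227 / 7.0 = 32.429 ≈ 32.4 days.

32.4 days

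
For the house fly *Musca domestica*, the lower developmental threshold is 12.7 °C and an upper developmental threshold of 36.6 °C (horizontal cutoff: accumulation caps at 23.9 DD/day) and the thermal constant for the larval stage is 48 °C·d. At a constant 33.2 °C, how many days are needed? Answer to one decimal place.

2.3 days

Daily accumulation = 33.2 − 12.7 = 20.5 DD/day.
Duration = 48 / 20.5 = 2.341 ≈ 2.3 days.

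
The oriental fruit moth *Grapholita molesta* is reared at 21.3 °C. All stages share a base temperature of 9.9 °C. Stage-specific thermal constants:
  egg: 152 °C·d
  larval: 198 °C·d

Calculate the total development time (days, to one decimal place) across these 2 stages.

30.7 days

Daily accumulation at 21.3 °C = 21.3 − 9.9 = 11.4 DD/day.
Total K = 152 + 198 = 350 DD.
Total duration = 350 / 11.4 = 30.702 ≈ 30.7 days.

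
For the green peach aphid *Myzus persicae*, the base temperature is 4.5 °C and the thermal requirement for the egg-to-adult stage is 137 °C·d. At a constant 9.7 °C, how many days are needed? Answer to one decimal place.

Daily accumulation = 9.7 − 4.5 = 5.2 DD/day.
Duration = 137 / 5.2 = 26.346 ≈ 26.3 days.

26.3 days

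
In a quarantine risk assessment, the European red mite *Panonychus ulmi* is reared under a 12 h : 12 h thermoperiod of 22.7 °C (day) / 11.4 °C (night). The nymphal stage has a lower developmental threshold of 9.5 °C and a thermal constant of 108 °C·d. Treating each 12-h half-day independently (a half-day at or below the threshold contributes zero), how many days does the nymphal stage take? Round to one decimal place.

Day half: max(0, 22.7 − 9.5) × 0.5 = 13.2 × 0.5 = 6.60 DD.
Night half: max(0, 11.4 − 9.5) × 0.5 = 1.9 × 0.5 = 0.95 DD.
Per 24 h: 7.55 DD/day.
Duration = 108 / 7.55 = 14.305 ≈ 14.3 days.

14.3 days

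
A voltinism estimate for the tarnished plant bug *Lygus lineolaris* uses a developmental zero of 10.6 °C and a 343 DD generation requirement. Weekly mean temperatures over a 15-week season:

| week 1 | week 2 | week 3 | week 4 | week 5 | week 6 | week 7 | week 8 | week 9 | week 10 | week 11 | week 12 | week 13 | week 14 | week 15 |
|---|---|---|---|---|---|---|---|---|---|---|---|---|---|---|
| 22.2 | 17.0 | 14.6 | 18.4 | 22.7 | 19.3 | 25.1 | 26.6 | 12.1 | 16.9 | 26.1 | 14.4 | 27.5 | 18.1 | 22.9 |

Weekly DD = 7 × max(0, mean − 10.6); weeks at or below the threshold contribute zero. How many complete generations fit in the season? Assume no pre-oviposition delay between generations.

Weekly DD (7 × max(0, T̄ − 10.6)): 81.2, 44.8, 28.0, 54.6, 84.7, 60.9, 101.5, 112.0, 10.5, 44.1, 108.5, 26.6, 118.3, 52.5, 86.1.
Season total = 1014.3 DD.
Complete generations = ⌊1014.3 / 343⌋ = 2.

2 generations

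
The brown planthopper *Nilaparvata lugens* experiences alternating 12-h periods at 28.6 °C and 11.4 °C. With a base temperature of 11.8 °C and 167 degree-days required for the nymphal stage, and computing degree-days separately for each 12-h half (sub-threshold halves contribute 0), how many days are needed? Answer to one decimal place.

Day half: max(0, 28.6 − 11.8) × 0.5 = 16.8 × 0.5 = 8.40 DD.
Night half: max(0, 11.4 − 11.8) × 0.5 = 0.0 × 0.5 = 0.00 DD.
Per 24 h: 8.40 DD/day.
Duration = 167 / 8.40 = 19.881 ≈ 19.9 days.

19.9 days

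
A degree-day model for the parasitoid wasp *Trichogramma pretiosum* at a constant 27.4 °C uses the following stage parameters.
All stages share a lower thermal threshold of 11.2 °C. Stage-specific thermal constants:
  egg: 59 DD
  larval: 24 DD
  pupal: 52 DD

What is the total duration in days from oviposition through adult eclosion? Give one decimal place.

8.3 days

Daily accumulation at 27.4 °C = 27.4 − 11.2 = 16.2 DD/day.
Total K = 59 + 24 + 52 = 135 DD.
Total duration = 135 / 16.2 = 8.333 ≈ 8.3 days.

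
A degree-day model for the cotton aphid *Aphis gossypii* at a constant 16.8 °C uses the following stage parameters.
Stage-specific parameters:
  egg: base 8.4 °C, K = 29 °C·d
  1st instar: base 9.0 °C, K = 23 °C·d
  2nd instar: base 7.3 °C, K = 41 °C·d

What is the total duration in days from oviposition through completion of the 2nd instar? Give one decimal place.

10.7 days

egg: 29 / (16.8 − 8.4) = 29 / 8.4 = 3.452 d.
1st instar: 23 / (16.8 − 9.0) = 23 / 7.8 = 2.949 d.
2nd instar: 41 / (16.8 − 7.3) = 41 / 9.5 = 4.316 d.
Sum = 10.717 ≈ 10.7 days.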